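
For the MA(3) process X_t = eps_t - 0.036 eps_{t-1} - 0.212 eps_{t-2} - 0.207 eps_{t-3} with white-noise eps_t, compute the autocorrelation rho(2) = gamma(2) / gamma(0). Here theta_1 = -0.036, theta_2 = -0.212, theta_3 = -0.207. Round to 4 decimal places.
\rho(2) = -0.1878

For an MA(q) process with theta_0 = 1, the autocovariance is
  gamma(k) = sigma^2 * sum_{i=0..q-k} theta_i * theta_{i+k},
and rho(k) = gamma(k) / gamma(0). Sigma^2 cancels.
  numerator   = (1)*(-0.212) + (-0.036)*(-0.207) = -0.204548.
  denominator = (1)^2 + (-0.036)^2 + (-0.212)^2 + (-0.207)^2 = 1.089089.
  rho(2) = -0.204548 / 1.089089 = -0.1878.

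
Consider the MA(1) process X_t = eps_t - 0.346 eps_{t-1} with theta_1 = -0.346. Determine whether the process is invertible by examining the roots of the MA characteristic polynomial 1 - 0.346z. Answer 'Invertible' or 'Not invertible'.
\text{Invertible}

The MA(q) characteristic polynomial is P(z) = 1 - 0.346z.
Invertibility requires all roots to lie outside the unit circle, i.e. |z| > 1 for every root.
This is linear in z: 1 + (-0.346) z = 0  =>  z = -1/(-0.346) = 2.890173,  |z| = 2.890173.
Moduli of all roots: 2.8902.
All moduli strictly greater than 1? Yes.
Verdict: Invertible.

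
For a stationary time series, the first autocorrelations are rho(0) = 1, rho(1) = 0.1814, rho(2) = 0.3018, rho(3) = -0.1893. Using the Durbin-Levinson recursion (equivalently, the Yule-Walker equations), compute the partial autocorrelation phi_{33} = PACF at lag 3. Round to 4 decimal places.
\phi_{33} = -0.3130

The PACF at lag k is phi_{kk}, the last component of the solution
to the Yule-Walker system G_k phi = r_k where
  (G_k)_{ij} = rho(|i - j|), (r_k)_i = rho(i), i,j = 1..k.
Equivalently, Durbin-Levinson gives phi_{kk} iteratively:
  phi_{11} = rho(1)
  phi_{kk} = [rho(k) - sum_{j=1..k-1} phi_{k-1,j} rho(k-j)]
            / [1 - sum_{j=1..k-1} phi_{k-1,j} rho(j)],
  phi_{k,j} = phi_{k-1,j} - phi_{kk} phi_{k-1,k-j},  j = 1..k-1.
Step k = 1:
  phi_11 = rho(1) = 0.1814.
Step k = 2:
  phi_22 = [rho(2) - phi_11 rho(1)] / [1 - phi_11 rho(1)] = [0.3018 - (0.1814)(0.1814)] / [1 - (0.1814)(0.1814)]
         = 0.26889404 / 0.96709404 = 0.278043.
  Update: phi_21 = phi_11 - phi_22 phi_11 = 0.1814 - (0.278043)(0.1814) = 0.130963.
Step k = 3:
  phi_33 = [rho(3) - phi_21 rho(2) - phi_22 rho(1)] / [1 - phi_21 rho(1) - phi_22 rho(2)]
    numerator   = -0.1893 - (0.130963)(0.3018) - (0.278043)(0.1814) = -0.27926167
    denominator = 1 - (0.130963)(0.1814) - (0.278043)(0.3018) = 0.89232985
  phi_33 = -0.27926167 / 0.89232985 = -0.313.
Therefore phi_{33} = -0.3130.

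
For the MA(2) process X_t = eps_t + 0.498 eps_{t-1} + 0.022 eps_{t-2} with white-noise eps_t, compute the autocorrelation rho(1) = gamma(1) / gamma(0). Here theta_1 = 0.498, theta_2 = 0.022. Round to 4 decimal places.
\rho(1) = 0.4077

For an MA(q) process with theta_0 = 1, the autocovariance is
  gamma(k) = sigma^2 * sum_{i=0..q-k} theta_i * theta_{i+k},
and rho(k) = gamma(k) / gamma(0). Sigma^2 cancels.
  numerator   = (1)*(0.498) + (0.498)*(0.022) = 0.508956.
  denominator = (1)^2 + (0.498)^2 + (0.022)^2 = 1.248488.
  rho(1) = 0.508956 / 1.248488 = 0.4077.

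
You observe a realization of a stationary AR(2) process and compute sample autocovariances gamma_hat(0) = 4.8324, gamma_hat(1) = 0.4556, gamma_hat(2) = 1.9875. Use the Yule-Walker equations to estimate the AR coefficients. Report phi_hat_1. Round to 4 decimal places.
\hat\phi_{1} = 0.0560

The Yule-Walker equations for an AR(p) process read, in matrix form,
  Gamma_p phi = r_p,   with   (Gamma_p)_{ij} = gamma(|i - j|),
                       (r_p)_i = gamma(i),   i,j = 1..p.
Substitute the sample gammas (Toeplitz matrix and right-hand side of size 2):
  Gamma_p = [[4.8324, 0.4556], [0.4556, 4.8324]]
  r_p     = [0.4556, 1.9875]
Written out:
  4.8324 phi_1 + 0.4556 phi_2 = 0.4556
  0.4556 phi_1 + 4.8324 phi_2 = 1.9875
Solve by Cramer's rule:
  det = gamma(0)^2 - gamma(1)^2 = (4.8324)^2 - (0.4556)^2 = 23.35208976 - 0.20757136 = 23.1445184
  phi_hat_1 = [gamma(1) gamma(0) - gamma(1) gamma(2)] / det = [(0.4556)(4.8324) - (0.4556)(1.9875)] / 23.1445184 = 1.29613644 / 23.1445184 = 0.056
  phi_hat_2 = [gamma(0) gamma(2) - gamma(1)^2] / det = [(4.8324)(1.9875) - (0.4556)^2] / 23.1445184 = 9.39682364 / 23.1445184 = 0.406
So phi_hat = [0.0560, 0.4060].
Therefore phi_hat_1 = 0.0560.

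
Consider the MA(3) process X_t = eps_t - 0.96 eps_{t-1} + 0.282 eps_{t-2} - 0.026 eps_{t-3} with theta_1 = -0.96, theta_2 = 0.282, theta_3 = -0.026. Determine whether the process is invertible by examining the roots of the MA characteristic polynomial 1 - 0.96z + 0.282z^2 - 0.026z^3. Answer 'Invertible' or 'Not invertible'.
\text{Invertible}

The MA(q) characteristic polynomial is P(z) = 1 - 0.96z + 0.282z^2 - 0.026z^3.
Invertibility requires all roots to lie outside the unit circle, i.e. |z| > 1 for every root.
Degree 3: look for a simple real root z0 first, then factor out (1 - z/z0) and solve the remaining quadratic.
Testing z0 = 5: P(5) = 1 + (-0.96)(5) + (0.282)(5)^2 + (-0.026)(5)^3
  = 1 + (-4.8) + (7.05) + (-3.25) = 0.  So z_0 = 5 is a root, |z_0| = 5.
Divide out the factor (1 - 0.2 z) = (1 - z/z0) (since 1/z0 = 0.2):
  P(z) = (1 - 0.2 z)(1 + (-0.76) z + (0.13) z^2)
  [check: z-coef -0.76 - (0.2) = -0.96; z^2-coef 0.13 - (0.2)(-0.76) = 0.282; z^3-coef -(0.2)(0.13) = -0.026.]
Remaining roots from the quadratic factor 1 + (-0.76) z + (0.13) z^2:
  Set 1 + (-0.76) z + (0.13) z^2 = 0, i.e. a z^2 + b z + c = 0 with a = 0.13, b = -0.76, c = 1.
  Discriminant D = b^2 - 4ac = (-0.76)^2 - 4*(0.13)*1 = 0.5776 - (0.52) = 0.0576.
  D >= 0, so the roots are real: z = (-b +/- sqrt(D)) / (2a) = (0.76 +/- 0.24) / (0.26).
    z_1 = (0.76 + 0.24) / (0.26) = 3.8462,   |z_1| = 3.8462.
    z_2 = (0.76 - 0.24) / (0.26) = 2,   |z_2| = 2.
Moduli of all roots: 5.0000, 3.8462, 2.0000.
All moduli strictly greater than 1? Yes.
Verdict: Invertible.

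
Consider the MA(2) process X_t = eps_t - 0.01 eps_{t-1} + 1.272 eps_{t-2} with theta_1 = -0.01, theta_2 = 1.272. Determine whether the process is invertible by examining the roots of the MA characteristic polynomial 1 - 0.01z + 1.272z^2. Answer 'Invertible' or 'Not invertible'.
\text{Not invertible}

The MA(q) characteristic polynomial is P(z) = 1 - 0.01z + 1.272z^2.
Invertibility requires all roots to lie outside the unit circle, i.e. |z| > 1 for every root.
Set 1 + (-0.01) z + (1.272) z^2 = 0, i.e. a z^2 + b z + c = 0 with a = 1.272, b = -0.01, c = 1.
Discriminant D = b^2 - 4ac = (-0.01)^2 - 4*(1.272)*1 = 0.0001 - (5.088) = -5.0879.
D < 0, so the roots are the complex-conjugate pair z = (-b +/- i sqrt(-D)) / (2a) = 0.0039 +/- 0.8866i.
For a conjugate pair |z|^2 = z * conj(z) = (product of roots) = c/a = 1/(1.272) = 0.786164, so |z| = sqrt(0.786164) = 0.8867 for both roots.
Moduli of all roots: 0.8867, 0.8867.
All moduli strictly greater than 1? No.
Verdict: Not invertible.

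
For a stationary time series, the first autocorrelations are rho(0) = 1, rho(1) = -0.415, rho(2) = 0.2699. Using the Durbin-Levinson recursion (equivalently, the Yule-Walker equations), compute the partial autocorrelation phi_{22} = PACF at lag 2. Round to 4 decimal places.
\phi_{22} = 0.1180

The PACF at lag k is phi_{kk}, the last component of the solution
to the Yule-Walker system G_k phi = r_k where
  (G_k)_{ij} = rho(|i - j|), (r_k)_i = rho(i), i,j = 1..k.
Equivalently, Durbin-Levinson gives phi_{kk} iteratively:
  phi_{11} = rho(1)
  phi_{kk} = [rho(k) - sum_{j=1..k-1} phi_{k-1,j} rho(k-j)]
            / [1 - sum_{j=1..k-1} phi_{k-1,j} rho(j)],
  phi_{k,j} = phi_{k-1,j} - phi_{kk} phi_{k-1,k-j},  j = 1..k-1.
Step k = 1:
  phi_11 = rho(1) = -0.415.
Step k = 2:
  phi_22 = [rho(2) - phi_11 rho(1)] / [1 - phi_11 rho(1)] = [0.2699 - (-0.415)(-0.415)] / [1 - (-0.415)(-0.415)]
         = 0.097675 / 0.827775 = 0.118.
Therefore phi_{22} = 0.1180.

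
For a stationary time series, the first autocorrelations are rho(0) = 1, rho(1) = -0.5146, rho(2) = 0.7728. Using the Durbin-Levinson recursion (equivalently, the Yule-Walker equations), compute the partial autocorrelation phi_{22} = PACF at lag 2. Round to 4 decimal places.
\phi_{22} = 0.6910

The PACF at lag k is phi_{kk}, the last component of the solution
to the Yule-Walker system G_k phi = r_k where
  (G_k)_{ij} = rho(|i - j|), (r_k)_i = rho(i), i,j = 1..k.
Equivalently, Durbin-Levinson gives phi_{kk} iteratively:
  phi_{11} = rho(1)
  phi_{kk} = [rho(k) - sum_{j=1..k-1} phi_{k-1,j} rho(k-j)]
            / [1 - sum_{j=1..k-1} phi_{k-1,j} rho(j)],
  phi_{k,j} = phi_{k-1,j} - phi_{kk} phi_{k-1,k-j},  j = 1..k-1.
Step k = 1:
  phi_11 = rho(1) = -0.5146.
Step k = 2:
  phi_22 = [rho(2) - phi_11 rho(1)] / [1 - phi_11 rho(1)] = [0.7728 - (-0.5146)(-0.5146)] / [1 - (-0.5146)(-0.5146)]
         = 0.50798684 / 0.73518684 = 0.691.
Therefore phi_{22} = 0.6910.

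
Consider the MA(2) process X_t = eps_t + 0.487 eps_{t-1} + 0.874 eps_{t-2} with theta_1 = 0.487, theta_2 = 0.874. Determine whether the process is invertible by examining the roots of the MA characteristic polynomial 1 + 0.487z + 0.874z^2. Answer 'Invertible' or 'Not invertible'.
\text{Invertible}

The MA(q) characteristic polynomial is P(z) = 1 + 0.487z + 0.874z^2.
Invertibility requires all roots to lie outside the unit circle, i.e. |z| > 1 for every root.
Set 1 + (0.487) z + (0.874) z^2 = 0, i.e. a z^2 + b z + c = 0 with a = 0.874, b = 0.487, c = 1.
Discriminant D = b^2 - 4ac = (0.487)^2 - 4*(0.874)*1 = 0.237169 - (3.496) = -3.258831.
D < 0, so the roots are the complex-conjugate pair z = (-b +/- i sqrt(-D)) / (2a) = -0.2786 +/- 1.0327i.
For a conjugate pair |z|^2 = z * conj(z) = (product of roots) = c/a = 1/(0.874) = 1.144165, so |z| = sqrt(1.144165) = 1.0697 for both roots.
Moduli of all roots: 1.0697, 1.0697.
All moduli strictly greater than 1? Yes.
Verdict: Invertible.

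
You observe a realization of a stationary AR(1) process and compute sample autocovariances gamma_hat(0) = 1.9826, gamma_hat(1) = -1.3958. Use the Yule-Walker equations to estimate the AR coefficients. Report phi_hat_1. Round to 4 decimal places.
\hat\phi_{1} = -0.7040

The Yule-Walker equations for an AR(p) process read, in matrix form,
  Gamma_p phi = r_p,   with   (Gamma_p)_{ij} = gamma(|i - j|),
                       (r_p)_i = gamma(i),   i,j = 1..p.
Substitute the sample gammas (Toeplitz matrix and right-hand side of size 1):
  Gamma_p = [[1.9826]]
  r_p     = [-1.3958]
With p = 1 this is the single equation gamma(0) phi_1 = gamma(1):
  phi_hat_1 = gamma(1) / gamma(0) = -1.3958 / 1.9826 = -0.7040.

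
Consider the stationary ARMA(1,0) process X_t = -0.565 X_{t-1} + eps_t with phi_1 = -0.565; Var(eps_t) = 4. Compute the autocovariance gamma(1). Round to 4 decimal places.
\gamma(1) = -3.3197

Multiply the model equation by X_{t-k} and take expectations. With theta_0 = psi_0 = 1 and psi_j the MA(infinity) weights, this gives
  gamma(k) - sum_i phi_i gamma(k-i) = c_k,
  c_k = sigma^2 * sum_{j=k..q} theta_j psi_{j-k}   (c_k = 0 for k > q),
using gamma(-m) = gamma(m).
Pure AR (q = 0): c_0 = sigma^2 = 4, c_k = 0 for k >= 1.
Equations for k = 0 and k = 1 (AR order 1):
  gamma(0) = phi_1 gamma(1) + c_0
  gamma(1) = phi_1 gamma(0) + c_1
Substituting the second into the first: gamma(0) (1 - phi_1^2) = c_0 + phi_1 c_1, so
  gamma(0) = c_0 / (1 - phi_1^2) = 4 / (1 - (-0.565)^2) = 4 / 0.680775 = 5.875656.
  gamma(1) = phi_1 gamma(0) = (-0.565)(5.875656) = -3.319746.
Therefore gamma(1) = -3.3197 (to 4 decimal places).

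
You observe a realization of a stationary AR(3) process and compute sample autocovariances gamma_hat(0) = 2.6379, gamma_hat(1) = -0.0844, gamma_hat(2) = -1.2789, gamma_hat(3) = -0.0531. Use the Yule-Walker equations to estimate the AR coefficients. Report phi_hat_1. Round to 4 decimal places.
\hat\phi_{1} = -0.0850

The Yule-Walker equations for an AR(p) process read, in matrix form,
  Gamma_p phi = r_p,   with   (Gamma_p)_{ij} = gamma(|i - j|),
                       (r_p)_i = gamma(i),   i,j = 1..p.
Substitute the sample gammas (Toeplitz matrix and right-hand side of size 3):
  Gamma_p = [[2.6379, -0.0844, -1.2789], [-0.0844, 2.6379, -0.0844], [-1.2789, -0.0844, 2.6379]]
  r_p     = [-0.0844, -1.2789, -0.0531]
Written out (R1..R3):
  (R1) 2.6379 phi_1 - 0.0844 phi_2 - 1.2789 phi_3 = -0.0844
  (R2) -0.0844 phi_1 + 2.6379 phi_2 - 0.0844 phi_3 = -1.2789
  (R3) -1.2789 phi_1 - 0.0844 phi_2 + 2.6379 phi_3 = -0.0531
Gaussian elimination:
  R2 <- R2 - (-0.0844/2.6379) R1 = R2 - (-0.031995) R1:  2.6352 phi_2 - 0.125319 phi_3 = -1.2816
  R3 <- R3 - (-1.2789/2.6379) R1 = R3 - (-0.484817) R1:  -0.125319 phi_2 + 2.017867 phi_3 = -0.094019
  R3 <- R3 - (-0.125319/2.6352) R2 = R3 - (-0.047556) R2:  2.011907 phi_3 = -0.154966
Back-substitution:
  phi_hat_3 = -0.154966 / 2.011907 = -0.077024
  phi_hat_2 = (-1.2816 - (-0.125319)(-0.077024)) / 2.6352 = -0.490002
  phi_hat_1 = (-0.0844 - (-0.0844)(-0.490002) - (-1.2789)(-0.077024)) / 2.6379 = -0.085016
So phi_hat = [-0.0850, -0.4900, -0.0770].
Therefore phi_hat_1 = -0.0850.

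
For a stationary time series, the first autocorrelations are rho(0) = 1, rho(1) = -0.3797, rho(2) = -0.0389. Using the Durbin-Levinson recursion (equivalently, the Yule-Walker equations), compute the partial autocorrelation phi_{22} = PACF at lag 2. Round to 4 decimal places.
\phi_{22} = -0.2139

The PACF at lag k is phi_{kk}, the last component of the solution
to the Yule-Walker system G_k phi = r_k where
  (G_k)_{ij} = rho(|i - j|), (r_k)_i = rho(i), i,j = 1..k.
Equivalently, Durbin-Levinson gives phi_{kk} iteratively:
  phi_{11} = rho(1)
  phi_{kk} = [rho(k) - sum_{j=1..k-1} phi_{k-1,j} rho(k-j)]
            / [1 - sum_{j=1..k-1} phi_{k-1,j} rho(j)],
  phi_{k,j} = phi_{k-1,j} - phi_{kk} phi_{k-1,k-j},  j = 1..k-1.
Step k = 1:
  phi_11 = rho(1) = -0.3797.
Step k = 2:
  phi_22 = [rho(2) - phi_11 rho(1)] / [1 - phi_11 rho(1)] = [-0.0389 - (-0.3797)(-0.3797)] / [1 - (-0.3797)(-0.3797)]
         = -0.18307209 / 0.85582791 = -0.2139.
Therefore phi_{22} = -0.2139.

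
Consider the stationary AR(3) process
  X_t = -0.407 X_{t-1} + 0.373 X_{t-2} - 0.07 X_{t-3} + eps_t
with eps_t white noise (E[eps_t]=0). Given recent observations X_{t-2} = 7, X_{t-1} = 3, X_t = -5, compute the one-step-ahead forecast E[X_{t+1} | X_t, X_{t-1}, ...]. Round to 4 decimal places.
E[X_{t+1} \mid \mathcal F_t] = 2.6640

For an AR(p) model X_t = c + sum_i phi_i X_{t-i} + eps_t, the
one-step-ahead conditional mean is
  E[X_{t+1} | X_t, ...] = c + sum_i phi_i X_{t+1-i}.
Substitute known values:
  E[X_{t+1} | ...] = (-0.407) * (-5) + (0.373) * (3) + (-0.07) * (7)
                   = 2.6640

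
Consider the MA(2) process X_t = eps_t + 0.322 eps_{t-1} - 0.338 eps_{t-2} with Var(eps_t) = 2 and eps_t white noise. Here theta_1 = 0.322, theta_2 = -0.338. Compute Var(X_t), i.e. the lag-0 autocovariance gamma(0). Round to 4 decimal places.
\gamma(0) = 2.4359

For an MA(q) process X_t = eps_t + sum_i theta_i eps_{t-i} with
Var(eps_t) = sigma^2, the variance is
  gamma(0) = sigma^2 * (1 + sum_i theta_i^2).
  sum_i theta_i^2 = (0.322)^2 + (-0.338)^2 = 0.103684 + 0.114244 = 0.217928.
  gamma(0) = 2 * (1 + 0.217928) = 2 * 1.217928 = 2.435856, which rounds to 2.4359.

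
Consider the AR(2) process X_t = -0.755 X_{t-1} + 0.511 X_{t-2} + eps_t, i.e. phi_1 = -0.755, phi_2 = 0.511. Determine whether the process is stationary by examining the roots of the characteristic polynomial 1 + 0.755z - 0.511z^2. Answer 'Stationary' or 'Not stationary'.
\text{Not stationary}

The AR(p) characteristic polynomial is P(z) = 1 + 0.755z - 0.511z^2.
Stationarity requires all roots to lie outside the unit circle, i.e. |z| > 1 for every root.
Set 1 + (0.755) z + (-0.511) z^2 = 0, i.e. a z^2 + b z + c = 0 with a = -0.511, b = 0.755, c = 1.
Discriminant D = b^2 - 4ac = (0.755)^2 - 4*(-0.511)*1 = 0.570025 - (-2.044) = 2.614025.
D >= 0, so the roots are real: z = (-b +/- sqrt(D)) / (2a) = (-0.755 +/- 1.616795) / (-1.022).
  z_1 = (-0.755 + 1.616795) / (-1.022) = -0.8432,   |z_1| = 0.8432.
  z_2 = (-0.755 - 1.616795) / (-1.022) = 2.3207,   |z_2| = 2.3207.
Moduli of all roots: 0.8432, 2.3207.
All moduli strictly greater than 1? No.
Verdict: Not stationary.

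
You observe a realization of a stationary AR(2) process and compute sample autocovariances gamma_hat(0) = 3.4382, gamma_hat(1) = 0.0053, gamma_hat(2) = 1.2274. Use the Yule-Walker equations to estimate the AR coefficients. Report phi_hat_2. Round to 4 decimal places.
\hat\phi_{2} = 0.3570

The Yule-Walker equations for an AR(p) process read, in matrix form,
  Gamma_p phi = r_p,   with   (Gamma_p)_{ij} = gamma(|i - j|),
                       (r_p)_i = gamma(i),   i,j = 1..p.
Substitute the sample gammas (Toeplitz matrix and right-hand side of size 2):
  Gamma_p = [[3.4382, 0.0053], [0.0053, 3.4382]]
  r_p     = [0.0053, 1.2274]
Written out:
  3.4382 phi_1 + 0.0053 phi_2 = 0.0053
  0.0053 phi_1 + 3.4382 phi_2 = 1.2274
Solve by Cramer's rule:
  det = gamma(0)^2 - gamma(1)^2 = (3.4382)^2 - (0.0053)^2 = 11.82121924 - 0.00002809 = 11.82119115
  phi_hat_1 = [gamma(1) gamma(0) - gamma(1) gamma(2)] / det = [(0.0053)(3.4382) - (0.0053)(1.2274)] / 11.82119115 = 0.01171724 / 11.82119115 = 0.001
  phi_hat_2 = [gamma(0) gamma(2) - gamma(1)^2] / det = [(3.4382)(1.2274) - (0.0053)^2] / 11.82119115 = 4.22001859 / 11.82119115 = 0.357
So phi_hat = [0.0010, 0.3570].
Therefore phi_hat_2 = 0.3570.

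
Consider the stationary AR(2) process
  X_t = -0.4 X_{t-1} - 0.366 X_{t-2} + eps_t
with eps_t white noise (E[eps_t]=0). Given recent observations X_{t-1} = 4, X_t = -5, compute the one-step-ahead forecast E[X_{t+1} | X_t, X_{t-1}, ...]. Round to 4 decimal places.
E[X_{t+1} \mid \mathcal F_t] = 0.5360

For an AR(p) model X_t = c + sum_i phi_i X_{t-i} + eps_t, the
one-step-ahead conditional mean is
  E[X_{t+1} | X_t, ...] = c + sum_i phi_i X_{t+1-i}.
Substitute known values:
  E[X_{t+1} | ...] = (-0.4) * (-5) + (-0.366) * (4)
                   = 0.5360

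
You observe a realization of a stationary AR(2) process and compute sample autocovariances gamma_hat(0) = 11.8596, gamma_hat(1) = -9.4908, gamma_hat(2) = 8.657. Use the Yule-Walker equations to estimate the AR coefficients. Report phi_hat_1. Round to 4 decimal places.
\hat\phi_{1} = -0.6010

The Yule-Walker equations for an AR(p) process read, in matrix form,
  Gamma_p phi = r_p,   with   (Gamma_p)_{ij} = gamma(|i - j|),
                       (r_p)_i = gamma(i),   i,j = 1..p.
Substitute the sample gammas (Toeplitz matrix and right-hand side of size 2):
  Gamma_p = [[11.8596, -9.4908], [-9.4908, 11.8596]]
  r_p     = [-9.4908, 8.657]
Written out:
  11.8596 phi_1 - 9.4908 phi_2 = -9.4908
  -9.4908 phi_1 + 11.8596 phi_2 = 8.657
Solve by Cramer's rule:
  det = gamma(0)^2 - gamma(1)^2 = (11.8596)^2 - (-9.4908)^2 = 140.65011216 - 90.07528464 = 50.57482752
  phi_hat_1 = [gamma(1) gamma(0) - gamma(1) gamma(2)] / det = [(-9.4908)(11.8596) - (-9.4908)(8.657)] / 50.57482752 = -30.39523608 / 50.57482752 = -0.601
  phi_hat_2 = [gamma(0) gamma(2) - gamma(1)^2] / det = [(11.8596)(8.657) - (-9.4908)^2] / 50.57482752 = 12.59327256 / 50.57482752 = 0.249
So phi_hat = [-0.6010, 0.2490].
Therefore phi_hat_1 = -0.6010.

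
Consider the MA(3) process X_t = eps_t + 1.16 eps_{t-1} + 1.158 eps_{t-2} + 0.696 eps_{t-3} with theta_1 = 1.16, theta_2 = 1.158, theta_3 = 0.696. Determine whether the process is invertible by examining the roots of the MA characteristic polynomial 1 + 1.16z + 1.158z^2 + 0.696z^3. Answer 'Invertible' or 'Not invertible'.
\text{Invertible}

The MA(q) characteristic polynomial is P(z) = 1 + 1.16z + 1.158z^2 + 0.696z^3.
Invertibility requires all roots to lie outside the unit circle, i.e. |z| > 1 for every root.
Degree 3: look for a simple real root z0 first, then factor out (1 - z/z0) and solve the remaining quadratic.
Testing z0 = -1.25: P(-1.25) = 1 + (1.16)(-1.25) + (1.158)(-1.25)^2 + (0.696)(-1.25)^3
  = 1 + (-1.45) + (1.809375) + (-1.359375) = 0.  So z_0 = -1.25 is a root, |z_0| = 1.25.
Divide out the factor (1 + 0.8 z) = (1 - z/z0) (since 1/z0 = -0.8):
  P(z) = (1 + 0.8 z)(1 + (0.36) z + (0.87) z^2)
  [check: z-coef 0.36 - (-0.8) = 1.16; z^2-coef 0.87 - (-0.8)(0.36) = 1.158; z^3-coef -(-0.8)(0.87) = 0.696.]
Remaining roots from the quadratic factor 1 + (0.36) z + (0.87) z^2:
  Set 1 + (0.36) z + (0.87) z^2 = 0, i.e. a z^2 + b z + c = 0 with a = 0.87, b = 0.36, c = 1.
  Discriminant D = b^2 - 4ac = (0.36)^2 - 4*(0.87)*1 = 0.1296 - (3.48) = -3.3504.
  D < 0, so the roots are the complex-conjugate pair z = (-b +/- i sqrt(-D)) / (2a) = -0.2069 +/- 1.052i.
  For a conjugate pair |z|^2 = z * conj(z) = (product of roots) = c/a = 1/(0.87) = 1.149425, so |z| = sqrt(1.149425) = 1.0721 for both roots.
Moduli of all roots: 1.2500, 1.0721, 1.0721.
All moduli strictly greater than 1? Yes.
Verdict: Invertible.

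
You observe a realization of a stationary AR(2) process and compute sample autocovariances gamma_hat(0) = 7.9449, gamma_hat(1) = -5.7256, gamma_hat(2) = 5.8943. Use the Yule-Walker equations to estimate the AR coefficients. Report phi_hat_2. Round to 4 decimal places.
\hat\phi_{2} = 0.4630

The Yule-Walker equations for an AR(p) process read, in matrix form,
  Gamma_p phi = r_p,   with   (Gamma_p)_{ij} = gamma(|i - j|),
                       (r_p)_i = gamma(i),   i,j = 1..p.
Substitute the sample gammas (Toeplitz matrix and right-hand side of size 2):
  Gamma_p = [[7.9449, -5.7256], [-5.7256, 7.9449]]
  r_p     = [-5.7256, 5.8943]
Written out:
  7.9449 phi_1 - 5.7256 phi_2 = -5.7256
  -5.7256 phi_1 + 7.9449 phi_2 = 5.8943
Solve by Cramer's rule:
  det = gamma(0)^2 - gamma(1)^2 = (7.9449)^2 - (-5.7256)^2 = 63.12143601 - 32.78249536 = 30.33894065
  phi_hat_1 = [gamma(1) gamma(0) - gamma(1) gamma(2)] / det = [(-5.7256)(7.9449) - (-5.7256)(5.8943)] / 30.33894065 = -11.74091536 / 30.33894065 = -0.387
  phi_hat_2 = [gamma(0) gamma(2) - gamma(1)^2] / det = [(7.9449)(5.8943) - (-5.7256)^2] / 30.33894065 = 14.04712871 / 30.33894065 = 0.463
So phi_hat = [-0.3870, 0.4630].
Therefore phi_hat_2 = 0.4630.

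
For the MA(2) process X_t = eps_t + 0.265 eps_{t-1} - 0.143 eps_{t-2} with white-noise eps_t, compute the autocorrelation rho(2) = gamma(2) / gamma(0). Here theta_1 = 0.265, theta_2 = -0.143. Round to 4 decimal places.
\rho(2) = -0.1311

For an MA(q) process with theta_0 = 1, the autocovariance is
  gamma(k) = sigma^2 * sum_{i=0..q-k} theta_i * theta_{i+k},
and rho(k) = gamma(k) / gamma(0). Sigma^2 cancels.
  numerator   = (1)*(-0.143) = -0.143.
  denominator = (1)^2 + (0.265)^2 + (-0.143)^2 = 1.090674.
  rho(2) = -0.143 / 1.090674 = -0.1311.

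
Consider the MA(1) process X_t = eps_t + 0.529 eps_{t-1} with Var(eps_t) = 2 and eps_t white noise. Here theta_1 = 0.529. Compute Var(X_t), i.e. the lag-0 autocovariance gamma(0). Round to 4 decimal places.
\gamma(0) = 2.5597

For an MA(q) process X_t = eps_t + sum_i theta_i eps_{t-i} with
Var(eps_t) = sigma^2, the variance is
  gamma(0) = sigma^2 * (1 + sum_i theta_i^2).
  sum_i theta_i^2 = (0.529)^2 = 0.279841.
  gamma(0) = 2 * (1 + 0.279841) = 2 * 1.279841 = 2.559682, which rounds to 2.5597.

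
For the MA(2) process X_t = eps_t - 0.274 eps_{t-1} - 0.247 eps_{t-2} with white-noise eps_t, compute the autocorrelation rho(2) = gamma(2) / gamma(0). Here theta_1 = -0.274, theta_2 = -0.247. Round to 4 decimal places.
\rho(2) = -0.2174

For an MA(q) process with theta_0 = 1, the autocovariance is
  gamma(k) = sigma^2 * sum_{i=0..q-k} theta_i * theta_{i+k},
and rho(k) = gamma(k) / gamma(0). Sigma^2 cancels.
  numerator   = (1)*(-0.247) = -0.247.
  denominator = (1)^2 + (-0.274)^2 + (-0.247)^2 = 1.136085.
  rho(2) = -0.247 / 1.136085 = -0.2174.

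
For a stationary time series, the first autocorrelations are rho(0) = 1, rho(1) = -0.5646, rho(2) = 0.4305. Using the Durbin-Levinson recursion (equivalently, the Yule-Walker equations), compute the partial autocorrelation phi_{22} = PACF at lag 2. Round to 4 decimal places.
\phi_{22} = 0.1640

The PACF at lag k is phi_{kk}, the last component of the solution
to the Yule-Walker system G_k phi = r_k where
  (G_k)_{ij} = rho(|i - j|), (r_k)_i = rho(i), i,j = 1..k.
Equivalently, Durbin-Levinson gives phi_{kk} iteratively:
  phi_{11} = rho(1)
  phi_{kk} = [rho(k) - sum_{j=1..k-1} phi_{k-1,j} rho(k-j)]
            / [1 - sum_{j=1..k-1} phi_{k-1,j} rho(j)],
  phi_{k,j} = phi_{k-1,j} - phi_{kk} phi_{k-1,k-j},  j = 1..k-1.
Step k = 1:
  phi_11 = rho(1) = -0.5646.
Step k = 2:
  phi_22 = [rho(2) - phi_11 rho(1)] / [1 - phi_11 rho(1)] = [0.4305 - (-0.5646)(-0.5646)] / [1 - (-0.5646)(-0.5646)]
         = 0.11172684 / 0.68122684 = 0.164.
Therefore phi_{22} = 0.1640.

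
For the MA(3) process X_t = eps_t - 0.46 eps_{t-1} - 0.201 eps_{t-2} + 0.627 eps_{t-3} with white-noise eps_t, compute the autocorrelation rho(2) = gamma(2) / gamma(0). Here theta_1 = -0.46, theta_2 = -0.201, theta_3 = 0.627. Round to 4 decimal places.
\rho(2) = -0.2975

For an MA(q) process with theta_0 = 1, the autocovariance is
  gamma(k) = sigma^2 * sum_{i=0..q-k} theta_i * theta_{i+k},
and rho(k) = gamma(k) / gamma(0). Sigma^2 cancels.
  numerator   = (1)*(-0.201) + (-0.46)*(0.627) = -0.48942.
  denominator = (1)^2 + (-0.46)^2 + (-0.201)^2 + (0.627)^2 = 1.64513.
  rho(2) = -0.48942 / 1.64513 = -0.2975.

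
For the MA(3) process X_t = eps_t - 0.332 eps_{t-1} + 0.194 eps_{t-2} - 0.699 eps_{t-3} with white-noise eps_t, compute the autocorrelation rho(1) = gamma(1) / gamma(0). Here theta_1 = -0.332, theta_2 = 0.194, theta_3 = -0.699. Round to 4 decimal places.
\rho(1) = -0.3251

For an MA(q) process with theta_0 = 1, the autocovariance is
  gamma(k) = sigma^2 * sum_{i=0..q-k} theta_i * theta_{i+k},
and rho(k) = gamma(k) / gamma(0). Sigma^2 cancels.
  numerator   = (1)*(-0.332) + (-0.332)*(0.194) + (0.194)*(-0.699) = -0.532014.
  denominator = (1)^2 + (-0.332)^2 + (0.194)^2 + (-0.699)^2 = 1.636461.
  rho(1) = -0.532014 / 1.636461 = -0.3251.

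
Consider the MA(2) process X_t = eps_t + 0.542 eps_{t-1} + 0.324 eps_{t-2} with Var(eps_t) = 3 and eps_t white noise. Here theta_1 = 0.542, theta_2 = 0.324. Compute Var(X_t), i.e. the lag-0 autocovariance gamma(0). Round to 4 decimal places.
\gamma(0) = 4.1962

For an MA(q) process X_t = eps_t + sum_i theta_i eps_{t-i} with
Var(eps_t) = sigma^2, the variance is
  gamma(0) = sigma^2 * (1 + sum_i theta_i^2).
  sum_i theta_i^2 = (0.542)^2 + (0.324)^2 = 0.293764 + 0.104976 = 0.39874.
  gamma(0) = 3 * (1 + 0.39874) = 3 * 1.39874 = 4.19622, which rounds to 4.1962.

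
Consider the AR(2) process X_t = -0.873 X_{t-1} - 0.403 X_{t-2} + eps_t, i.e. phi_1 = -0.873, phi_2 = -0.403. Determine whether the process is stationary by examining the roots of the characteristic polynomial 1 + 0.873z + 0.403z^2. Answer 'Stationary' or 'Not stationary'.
\text{Stationary}

The AR(p) characteristic polynomial is P(z) = 1 + 0.873z + 0.403z^2.
Stationarity requires all roots to lie outside the unit circle, i.e. |z| > 1 for every root.
Set 1 + (0.873) z + (0.403) z^2 = 0, i.e. a z^2 + b z + c = 0 with a = 0.403, b = 0.873, c = 1.
Discriminant D = b^2 - 4ac = (0.873)^2 - 4*(0.403)*1 = 0.762129 - (1.612) = -0.849871.
D < 0, so the roots are the complex-conjugate pair z = (-b +/- i sqrt(-D)) / (2a) = -1.0831 +/- 1.1438i.
For a conjugate pair |z|^2 = z * conj(z) = (product of roots) = c/a = 1/(0.403) = 2.48139, so |z| = sqrt(2.48139) = 1.5752 for both roots.
Moduli of all roots: 1.5752, 1.5752.
All moduli strictly greater than 1? Yes.
Verdict: Stationary.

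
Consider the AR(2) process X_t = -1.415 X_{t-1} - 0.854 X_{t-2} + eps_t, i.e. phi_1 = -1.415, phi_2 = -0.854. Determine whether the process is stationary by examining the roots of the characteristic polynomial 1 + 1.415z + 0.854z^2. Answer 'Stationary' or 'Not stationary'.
\text{Stationary}

The AR(p) characteristic polynomial is P(z) = 1 + 1.415z + 0.854z^2.
Stationarity requires all roots to lie outside the unit circle, i.e. |z| > 1 for every root.
Set 1 + (1.415) z + (0.854) z^2 = 0, i.e. a z^2 + b z + c = 0 with a = 0.854, b = 1.415, c = 1.
Discriminant D = b^2 - 4ac = (1.415)^2 - 4*(0.854)*1 = 2.002225 - (3.416) = -1.413775.
D < 0, so the roots are the complex-conjugate pair z = (-b +/- i sqrt(-D)) / (2a) = -0.8285 +/- 0.6961i.
For a conjugate pair |z|^2 = z * conj(z) = (product of roots) = c/a = 1/(0.854) = 1.17096, so |z| = sqrt(1.17096) = 1.0821 for both roots.
Moduli of all roots: 1.0821, 1.0821.
All moduli strictly greater than 1? Yes.
Verdict: Stationary.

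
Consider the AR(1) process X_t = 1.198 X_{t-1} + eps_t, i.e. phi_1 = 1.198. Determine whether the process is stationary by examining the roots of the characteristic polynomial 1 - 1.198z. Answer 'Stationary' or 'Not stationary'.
\text{Not stationary}

The AR(p) characteristic polynomial is P(z) = 1 - 1.198z.
Stationarity requires all roots to lie outside the unit circle, i.e. |z| > 1 for every root.
This is linear in z: 1 + (-1.198) z = 0  =>  z = -1/(-1.198) = 0.834725,  |z| = 0.834725.
Moduli of all roots: 0.8347.
All moduli strictly greater than 1? No.
Verdict: Not stationary.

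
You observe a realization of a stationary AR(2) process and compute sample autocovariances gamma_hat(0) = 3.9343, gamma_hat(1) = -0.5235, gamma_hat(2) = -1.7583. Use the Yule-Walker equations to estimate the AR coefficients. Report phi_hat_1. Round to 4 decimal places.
\hat\phi_{1} = -0.1960

The Yule-Walker equations for an AR(p) process read, in matrix form,
  Gamma_p phi = r_p,   with   (Gamma_p)_{ij} = gamma(|i - j|),
                       (r_p)_i = gamma(i),   i,j = 1..p.
Substitute the sample gammas (Toeplitz matrix and right-hand side of size 2):
  Gamma_p = [[3.9343, -0.5235], [-0.5235, 3.9343]]
  r_p     = [-0.5235, -1.7583]
Written out:
  3.9343 phi_1 - 0.5235 phi_2 = -0.5235
  -0.5235 phi_1 + 3.9343 phi_2 = -1.7583
Solve by Cramer's rule:
  det = gamma(0)^2 - gamma(1)^2 = (3.9343)^2 - (-0.5235)^2 = 15.47871649 - 0.27405225 = 15.20466424
  phi_hat_1 = [gamma(1) gamma(0) - gamma(1) gamma(2)] / det = [(-0.5235)(3.9343) - (-0.5235)(-1.7583)] / 15.20466424 = -2.9800761 / 15.20466424 = -0.196
  phi_hat_2 = [gamma(0) gamma(2) - gamma(1)^2] / det = [(3.9343)(-1.7583) - (-0.5235)^2] / 15.20466424 = -7.19173194 / 15.20466424 = -0.473
So phi_hat = [-0.1960, -0.4730].
Therefore phi_hat_1 = -0.1960.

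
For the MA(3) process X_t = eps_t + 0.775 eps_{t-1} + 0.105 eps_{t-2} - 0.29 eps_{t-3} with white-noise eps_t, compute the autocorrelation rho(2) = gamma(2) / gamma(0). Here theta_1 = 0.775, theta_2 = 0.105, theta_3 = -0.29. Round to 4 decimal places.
\rho(2) = -0.0706

For an MA(q) process with theta_0 = 1, the autocovariance is
  gamma(k) = sigma^2 * sum_{i=0..q-k} theta_i * theta_{i+k},
and rho(k) = gamma(k) / gamma(0). Sigma^2 cancels.
  numerator   = (1)*(0.105) + (0.775)*(-0.29) = -0.11975.
  denominator = (1)^2 + (0.775)^2 + (0.105)^2 + (-0.29)^2 = 1.69575.
  rho(2) = -0.11975 / 1.69575 = -0.0706.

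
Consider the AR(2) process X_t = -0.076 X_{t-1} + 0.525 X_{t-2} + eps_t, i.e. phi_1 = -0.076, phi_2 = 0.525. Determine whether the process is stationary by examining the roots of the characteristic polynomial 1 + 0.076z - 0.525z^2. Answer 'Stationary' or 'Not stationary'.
\text{Stationary}

The AR(p) characteristic polynomial is P(z) = 1 + 0.076z - 0.525z^2.
Stationarity requires all roots to lie outside the unit circle, i.e. |z| > 1 for every root.
Set 1 + (0.076) z + (-0.525) z^2 = 0, i.e. a z^2 + b z + c = 0 with a = -0.525, b = 0.076, c = 1.
Discriminant D = b^2 - 4ac = (0.076)^2 - 4*(-0.525)*1 = 0.005776 - (-2.1) = 2.105776.
D >= 0, so the roots are real: z = (-b +/- sqrt(D)) / (2a) = (-0.076 +/- 1.451129) / (-1.05).
  z_1 = (-0.076 + 1.451129) / (-1.05) = -1.3096,   |z_1| = 1.3096.
  z_2 = (-0.076 - 1.451129) / (-1.05) = 1.4544,   |z_2| = 1.4544.
Moduli of all roots: 1.3096, 1.4544.
All moduli strictly greater than 1? Yes.
Verdict: Stationary.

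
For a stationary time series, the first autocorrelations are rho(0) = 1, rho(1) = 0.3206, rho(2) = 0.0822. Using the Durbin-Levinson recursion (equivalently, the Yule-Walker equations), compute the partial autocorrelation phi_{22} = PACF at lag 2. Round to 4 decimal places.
\phi_{22} = -0.0229

The PACF at lag k is phi_{kk}, the last component of the solution
to the Yule-Walker system G_k phi = r_k where
  (G_k)_{ij} = rho(|i - j|), (r_k)_i = rho(i), i,j = 1..k.
Equivalently, Durbin-Levinson gives phi_{kk} iteratively:
  phi_{11} = rho(1)
  phi_{kk} = [rho(k) - sum_{j=1..k-1} phi_{k-1,j} rho(k-j)]
            / [1 - sum_{j=1..k-1} phi_{k-1,j} rho(j)],
  phi_{k,j} = phi_{k-1,j} - phi_{kk} phi_{k-1,k-j},  j = 1..k-1.
Step k = 1:
  phi_11 = rho(1) = 0.3206.
Step k = 2:
  phi_22 = [rho(2) - phi_11 rho(1)] / [1 - phi_11 rho(1)] = [0.0822 - (0.3206)(0.3206)] / [1 - (0.3206)(0.3206)]
         = -0.02058436 / 0.89721564 = -0.0229.
Therefore phi_{22} = -0.0229.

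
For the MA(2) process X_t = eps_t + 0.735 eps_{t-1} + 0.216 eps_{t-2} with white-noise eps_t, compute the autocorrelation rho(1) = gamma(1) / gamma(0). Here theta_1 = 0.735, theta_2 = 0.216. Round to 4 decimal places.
\rho(1) = 0.5632

For an MA(q) process with theta_0 = 1, the autocovariance is
  gamma(k) = sigma^2 * sum_{i=0..q-k} theta_i * theta_{i+k},
and rho(k) = gamma(k) / gamma(0). Sigma^2 cancels.
  numerator   = (1)*(0.735) + (0.735)*(0.216) = 0.89376.
  denominator = (1)^2 + (0.735)^2 + (0.216)^2 = 1.586881.
  rho(1) = 0.89376 / 1.586881 = 0.5632.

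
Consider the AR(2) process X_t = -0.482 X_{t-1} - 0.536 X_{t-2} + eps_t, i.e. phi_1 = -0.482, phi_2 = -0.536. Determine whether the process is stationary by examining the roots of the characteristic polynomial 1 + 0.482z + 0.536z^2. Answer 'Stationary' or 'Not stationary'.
\text{Stationary}

The AR(p) characteristic polynomial is P(z) = 1 + 0.482z + 0.536z^2.
Stationarity requires all roots to lie outside the unit circle, i.e. |z| > 1 for every root.
Set 1 + (0.482) z + (0.536) z^2 = 0, i.e. a z^2 + b z + c = 0 with a = 0.536, b = 0.482, c = 1.
Discriminant D = b^2 - 4ac = (0.482)^2 - 4*(0.536)*1 = 0.232324 - (2.144) = -1.911676.
D < 0, so the roots are the complex-conjugate pair z = (-b +/- i sqrt(-D)) / (2a) = -0.4496 +/- 1.2898i.
For a conjugate pair |z|^2 = z * conj(z) = (product of roots) = c/a = 1/(0.536) = 1.865672, so |z| = sqrt(1.865672) = 1.3659 for both roots.
Moduli of all roots: 1.3659, 1.3659.
All moduli strictly greater than 1? Yes.
Verdict: Stationary.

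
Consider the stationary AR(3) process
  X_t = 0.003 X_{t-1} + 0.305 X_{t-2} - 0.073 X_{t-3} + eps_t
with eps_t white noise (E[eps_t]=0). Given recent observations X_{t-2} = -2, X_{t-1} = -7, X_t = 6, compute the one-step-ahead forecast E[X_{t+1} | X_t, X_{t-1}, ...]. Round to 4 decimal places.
E[X_{t+1} \mid \mathcal F_t] = -1.9710

For an AR(p) model X_t = c + sum_i phi_i X_{t-i} + eps_t, the
one-step-ahead conditional mean is
  E[X_{t+1} | X_t, ...] = c + sum_i phi_i X_{t+1-i}.
Substitute known values:
  E[X_{t+1} | ...] = (0.003) * (6) + (0.305) * (-7) + (-0.073) * (-2)
                   = -1.9710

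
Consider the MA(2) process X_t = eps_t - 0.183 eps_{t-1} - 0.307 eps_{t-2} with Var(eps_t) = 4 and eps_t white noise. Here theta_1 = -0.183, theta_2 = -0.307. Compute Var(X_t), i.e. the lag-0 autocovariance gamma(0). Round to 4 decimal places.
\gamma(0) = 4.5110

For an MA(q) process X_t = eps_t + sum_i theta_i eps_{t-i} with
Var(eps_t) = sigma^2, the variance is
  gamma(0) = sigma^2 * (1 + sum_i theta_i^2).
  sum_i theta_i^2 = (-0.183)^2 + (-0.307)^2 = 0.033489 + 0.094249 = 0.127738.
  gamma(0) = 4 * (1 + 0.127738) = 4 * 1.127738 = 4.510952, which rounds to 4.5110.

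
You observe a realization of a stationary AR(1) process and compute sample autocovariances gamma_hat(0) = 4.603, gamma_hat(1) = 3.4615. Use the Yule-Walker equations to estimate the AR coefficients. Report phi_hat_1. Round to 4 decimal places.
\hat\phi_{1} = 0.7520

The Yule-Walker equations for an AR(p) process read, in matrix form,
  Gamma_p phi = r_p,   with   (Gamma_p)_{ij} = gamma(|i - j|),
                       (r_p)_i = gamma(i),   i,j = 1..p.
Substitute the sample gammas (Toeplitz matrix and right-hand side of size 1):
  Gamma_p = [[4.603]]
  r_p     = [3.4615]
With p = 1 this is the single equation gamma(0) phi_1 = gamma(1):
  phi_hat_1 = gamma(1) / gamma(0) = 3.4615 / 4.603 = 0.7520.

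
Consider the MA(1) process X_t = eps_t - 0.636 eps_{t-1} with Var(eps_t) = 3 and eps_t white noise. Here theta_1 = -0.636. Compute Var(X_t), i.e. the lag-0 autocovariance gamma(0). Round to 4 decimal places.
\gamma(0) = 4.2135

For an MA(q) process X_t = eps_t + sum_i theta_i eps_{t-i} with
Var(eps_t) = sigma^2, the variance is
  gamma(0) = sigma^2 * (1 + sum_i theta_i^2).
  sum_i theta_i^2 = (-0.636)^2 = 0.404496.
  gamma(0) = 3 * (1 + 0.404496) = 3 * 1.404496 = 4.213488, which rounds to 4.2135.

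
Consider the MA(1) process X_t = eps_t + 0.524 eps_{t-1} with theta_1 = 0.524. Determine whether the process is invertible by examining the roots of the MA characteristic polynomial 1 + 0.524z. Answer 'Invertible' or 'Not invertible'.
\text{Invertible}

The MA(q) characteristic polynomial is P(z) = 1 + 0.524z.
Invertibility requires all roots to lie outside the unit circle, i.e. |z| > 1 for every root.
This is linear in z: 1 + (0.524) z = 0  =>  z = -1/(0.524) = -1.908397,  |z| = 1.908397.
Moduli of all roots: 1.9084.
All moduli strictly greater than 1? Yes.
Verdict: Invertible.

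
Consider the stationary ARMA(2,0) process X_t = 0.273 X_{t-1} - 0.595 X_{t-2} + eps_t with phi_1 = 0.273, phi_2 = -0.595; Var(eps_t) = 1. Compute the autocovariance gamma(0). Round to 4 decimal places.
\gamma(0) = 1.5948

Multiply the model equation by X_{t-k} and take expectations. With theta_0 = psi_0 = 1 and psi_j the MA(infinity) weights, this gives
  gamma(k) - sum_i phi_i gamma(k-i) = c_k,
  c_k = sigma^2 * sum_{j=k..q} theta_j psi_{j-k}   (c_k = 0 for k > q),
using gamma(-m) = gamma(m).
Pure AR (q = 0): c_0 = sigma^2 = 1, c_k = 0 for k >= 1.
Equations for k = 0, 1, 2 (AR order 2, c_2 = 0):
  (E0) gamma(0) = phi_1 gamma(1) + phi_2 gamma(2) + c_0
  (E1) gamma(1) = phi_1 gamma(0) + phi_2 gamma(1) + c_1
  (E2) gamma(2) = phi_1 gamma(1) + phi_2 gamma(0)
From (E1): gamma(1) = A gamma(0) + B with
  A = phi_1 / (1 - phi_2) = 0.273 / 1.595 = 0.17116,   B = c_1 / (1 - phi_2) = 0 / 1.595 = 0.
Insert (E2) into (E0): gamma(0) (1 - phi_2^2) = phi_1 (1 + phi_2) gamma(1) + c_0.
  phi_1 (1 + phi_2) = (0.273)(0.405) = 0.110565,   1 - phi_2^2 = 0.645975.
Replace gamma(1) by A gamma(0) + B and collect gamma(0):
  gamma(0) [0.645975 - (0.110565)(0.17116)] = c_0 = 1
  gamma(0) * 0.627051 = 1
  gamma(0) = 1 / 0.627051 = 1.594767.
Therefore gamma(0) = 1.5948 (to 4 decimal places).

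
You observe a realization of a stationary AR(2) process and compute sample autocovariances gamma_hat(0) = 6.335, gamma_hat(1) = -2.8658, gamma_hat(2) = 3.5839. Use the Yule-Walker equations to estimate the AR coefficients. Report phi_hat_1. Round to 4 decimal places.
\hat\phi_{1} = -0.2470

The Yule-Walker equations for an AR(p) process read, in matrix form,
  Gamma_p phi = r_p,   with   (Gamma_p)_{ij} = gamma(|i - j|),
                       (r_p)_i = gamma(i),   i,j = 1..p.
Substitute the sample gammas (Toeplitz matrix and right-hand side of size 2):
  Gamma_p = [[6.335, -2.8658], [-2.8658, 6.335]]
  r_p     = [-2.8658, 3.5839]
Written out:
  6.335 phi_1 - 2.8658 phi_2 = -2.8658
  -2.8658 phi_1 + 6.335 phi_2 = 3.5839
Solve by Cramer's rule:
  det = gamma(0)^2 - gamma(1)^2 = (6.335)^2 - (-2.8658)^2 = 40.132225 - 8.21280964 = 31.91941536
  phi_hat_1 = [gamma(1) gamma(0) - gamma(1) gamma(2)] / det = [(-2.8658)(6.335) - (-2.8658)(3.5839)] / 31.91941536 = -7.88410238 / 31.91941536 = -0.247
  phi_hat_2 = [gamma(0) gamma(2) - gamma(1)^2] / det = [(6.335)(3.5839) - (-2.8658)^2] / 31.91941536 = 14.49119686 / 31.91941536 = 0.454
So phi_hat = [-0.2470, 0.4540].
Therefore phi_hat_1 = -0.2470.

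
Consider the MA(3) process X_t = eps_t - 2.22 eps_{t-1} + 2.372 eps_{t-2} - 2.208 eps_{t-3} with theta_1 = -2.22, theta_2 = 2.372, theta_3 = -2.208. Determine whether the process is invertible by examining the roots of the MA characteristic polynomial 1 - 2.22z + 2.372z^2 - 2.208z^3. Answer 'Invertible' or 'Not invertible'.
\text{Not invertible}

The MA(q) characteristic polynomial is P(z) = 1 - 2.22z + 2.372z^2 - 2.208z^3.
Invertibility requires all roots to lie outside the unit circle, i.e. |z| > 1 for every root.
Degree 3: look for a simple real root z0 first, then factor out (1 - z/z0) and solve the remaining quadratic.
Testing z0 = 0.625: P(0.625) = 1 + (-2.22)(0.625) + (2.372)(0.625)^2 + (-2.208)(0.625)^3
  = 1 + (-1.3875) + (0.926562) + (-0.539062) = 0.  So z_0 = 0.625 is a root, |z_0| = 0.625.
Divide out the factor (1 - 1.6 z) = (1 - z/z0) (since 1/z0 = 1.6):
  P(z) = (1 - 1.6 z)(1 + (-0.62) z + (1.38) z^2)
  [check: z-coef -0.62 - (1.6) = -2.22; z^2-coef 1.38 - (1.6)(-0.62) = 2.372; z^3-coef -(1.6)(1.38) = -2.208.]
Remaining roots from the quadratic factor 1 + (-0.62) z + (1.38) z^2:
  Set 1 + (-0.62) z + (1.38) z^2 = 0, i.e. a z^2 + b z + c = 0 with a = 1.38, b = -0.62, c = 1.
  Discriminant D = b^2 - 4ac = (-0.62)^2 - 4*(1.38)*1 = 0.3844 - (5.52) = -5.1356.
  D < 0, so the roots are the complex-conjugate pair z = (-b +/- i sqrt(-D)) / (2a) = 0.2246 +/- 0.8211i.
  For a conjugate pair |z|^2 = z * conj(z) = (product of roots) = c/a = 1/(1.38) = 0.724638, so |z| = sqrt(0.724638) = 0.8513 for both roots.
Moduli of all roots: 0.6250, 0.8513, 0.8513.
All moduli strictly greater than 1? No.
Verdict: Not invertible.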